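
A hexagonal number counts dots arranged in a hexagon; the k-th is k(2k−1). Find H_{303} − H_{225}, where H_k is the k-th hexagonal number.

303·(2·303 − 1) = 183315 and 225·(2·225 − 1) = 101025.
Difference: 183315 − 101025 = 82290.

82290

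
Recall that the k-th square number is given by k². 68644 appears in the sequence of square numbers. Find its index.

We need n² = 68644, so n = √68644 = 262.
Check: 262² = 68644. ✓

262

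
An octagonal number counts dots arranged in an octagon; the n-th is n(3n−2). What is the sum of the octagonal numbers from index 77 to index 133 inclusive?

Σ i(3i−2) = 3Σi² − 2Σi over i = 77..133.
Σi = 8911 − 2926 = 5985 and Σi² = 793079 − 149226 = 643853.
3·643853 − 2·5985 = 1919589.

1919589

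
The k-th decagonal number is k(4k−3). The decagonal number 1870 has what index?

22

Set n(4n−3) = 1870, giving 4n² − 3n − 1870 = 0.
The discriminant is 9 + 16·1870 = 29929, and √29929 = 173.
So n = (3 + 173) / 8 = 176/8 = 22.
Check: 22·(4·22 − 3) = 1870. ✓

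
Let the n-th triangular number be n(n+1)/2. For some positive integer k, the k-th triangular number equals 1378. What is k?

52

Set n(n+1)/2 = 1378, giving n² + n − 2756 = 0.
The discriminant is 1 + 8·1378 = 11025, and √11025 = 105.
So n = (-1 + 105) / 2 = 104/2 = 52.
Check: 52·53/2 = 1378. ✓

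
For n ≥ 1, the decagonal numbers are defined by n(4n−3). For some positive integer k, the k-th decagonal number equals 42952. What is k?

104

Set n(4n−3) = 42952, giving 4n² − 3n − 42952 = 0.
The discriminant is 9 + 16·42952 = 687241, and √687241 = 829.
So n = (3 + 829) / 8 = 832/8 = 104.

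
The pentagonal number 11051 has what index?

86

Set n(3n−1)/2 = 11051, giving 3n² − n − 22102 = 0.
The discriminant is 1 + 24·11051 = 265225, and √265225 = 515.
So n = (1 + 515) / 6 = 516/6 = 86.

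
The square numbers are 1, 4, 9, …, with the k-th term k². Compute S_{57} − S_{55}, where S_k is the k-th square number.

224

57² = 3249 and 55² = 3025.
Difference: 3249 − 3025 = 224.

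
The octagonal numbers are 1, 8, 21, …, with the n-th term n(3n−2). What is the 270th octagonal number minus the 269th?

1615

Consecutive octagonal numbers differ by 6n − 5: here 6·270 − 5 = 1615.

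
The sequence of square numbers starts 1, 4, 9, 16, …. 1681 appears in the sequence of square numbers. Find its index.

We need n² = 1681, so n = √1681 = 41.

41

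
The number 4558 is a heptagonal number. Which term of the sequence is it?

Set n(5n−3)/2 = 4558, giving 5n² − 3n − 9116 = 0.
The discriminant is 9 + 40·4558 = 182329, and √182329 = 427.
So n = (3 + 427) / 10 = 430/10 = 43.

43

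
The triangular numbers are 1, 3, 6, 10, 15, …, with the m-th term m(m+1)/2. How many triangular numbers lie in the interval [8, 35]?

The n-th triangular number is n(n+1)/2.
Smallest index with value ≥ 8: n = 4 (giving 10).
Largest index with value ≤ 35: n = 7 (giving 28).
Indices 4 through 7: 4 terms.

4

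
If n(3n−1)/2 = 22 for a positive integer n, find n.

4

Set n(3n−1)/2 = 22, giving 3n² − n − 44 = 0.
The discriminant is 1 + 24·22 = 529, and √529 = 23.
So n = (1 + 23) / 6 = 24/6 = 4.
Check: 4·(3·4 − 1)/2 = 22. ✓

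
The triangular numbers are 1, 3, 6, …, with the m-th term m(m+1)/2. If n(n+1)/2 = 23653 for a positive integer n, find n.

Set n(n+1)/2 = 23653, giving n² + n − 47306 = 0.
The discriminant is 1 + 8·23653 = 189225, and √189225 = 435.
So n = (-1 + 435) / 2 = 434/2 = 217.

217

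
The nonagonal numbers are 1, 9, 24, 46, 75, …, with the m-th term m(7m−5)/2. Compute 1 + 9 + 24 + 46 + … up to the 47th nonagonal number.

Σ i(7i−5)/2 = (7Σi² − 5Σi) / 2 over i = 1..47.
Σi = 1128 and Σi² = 35720.
(7·35720 − 5·1128) / 2 = 244400/2 = 122200.

122200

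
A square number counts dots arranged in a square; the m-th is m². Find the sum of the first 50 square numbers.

Σ_{i=1}^{50} i² = 50·51·101/6 = 42925.

42925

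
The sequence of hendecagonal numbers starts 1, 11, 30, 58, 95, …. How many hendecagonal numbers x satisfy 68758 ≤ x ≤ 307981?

The n-th hendecagonal number is n(9n−7)/2.
Smallest index with value ≥ 68758: n = 124 (giving 68758).
Largest index with value ≤ 307981: n = 262 (giving 307981).
Indices 124 through 262: 139 terms.

139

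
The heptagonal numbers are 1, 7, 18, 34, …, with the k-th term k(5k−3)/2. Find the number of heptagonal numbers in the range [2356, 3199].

The n-th heptagonal number is n(5n−3)/2.
Smallest index with value ≥ 2356: n = 31 (giving 2356).
Largest index with value ≤ 3199: n = 36 (giving 3186).
Indices 31 through 36: 6 terms.

6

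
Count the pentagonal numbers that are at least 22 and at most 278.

The n-th pentagonal number is n(3n−1)/2.
Smallest index with value ≥ 22: n = 4 (giving 22).
Largest index with value ≤ 278: n = 13 (giving 247).
Indices 4 through 13: 10 terms.

10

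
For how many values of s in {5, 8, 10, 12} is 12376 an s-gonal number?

2

s = 5: P(5, 91) = 12376. ✓
s = 8: P(8, 64) = 12160 and P(8, 65) = 12545; 12376 is not s-gonal.
s = 10: P(10, 56) = 12376. ✓
s = 12: P(12, 50) = 12300 and P(12, 51) = 12801; 12376 is not s-gonal.
Hits: s ∈ {5, 10} → 2.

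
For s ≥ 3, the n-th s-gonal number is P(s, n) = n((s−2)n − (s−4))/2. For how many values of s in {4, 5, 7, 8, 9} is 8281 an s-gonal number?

s = 4: P(4, 91) = 8281. ✓
s = 5: P(5, 74) = 8177 and P(5, 75) = 8400; 8281 is not s-gonal.
s = 7: P(7, 57) = 8037 and P(7, 58) = 8323; 8281 is not s-gonal.
s = 8: P(8, 52) = 8008 and P(8, 53) = 8321; 8281 is not s-gonal.
s = 9: P(9, 49) = 8281. ✓
Hits: s ∈ {4, 9} → 2.

2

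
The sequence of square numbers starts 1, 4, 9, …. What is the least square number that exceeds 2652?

2704

Solve n² > 2652 for integer n.
The largest n with value ≤ 2652 is 51 (since 2601 ≤ 2652 < 2704), so the first above is n = 52, value 2704.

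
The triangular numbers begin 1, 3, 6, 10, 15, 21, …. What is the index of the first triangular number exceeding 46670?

Solve n(n+1)/2 > 46670 for integer n.
The largest n with value ≤ 46670 is 305 (since 46665 ≤ 46670 < 46971), so the first above is n = 306, value 46971.

306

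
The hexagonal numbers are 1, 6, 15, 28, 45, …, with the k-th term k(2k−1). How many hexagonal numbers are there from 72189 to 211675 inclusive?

135

The n-th hexagonal number is n(2n−1).
Smallest index with value ≥ 72189: n = 191 (giving 72771).
Largest index with value ≤ 211675: n = 325 (giving 210925).
Indices 191 through 325: 135 terms.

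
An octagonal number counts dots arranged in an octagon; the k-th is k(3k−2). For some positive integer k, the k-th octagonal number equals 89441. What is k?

173

Set n(3n−2) = 89441, giving 3n² − 2n − 89441 = 0.
So n = (2 + 1036) / 6 = 1038/6 = 173.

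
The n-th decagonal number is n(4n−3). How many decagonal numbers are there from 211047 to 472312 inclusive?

114

The n-th decagonal number is n(4n−3).
Smallest index with value ≥ 211047: n = 231 (giving 212751).
Largest index with value ≤ 472312: n = 344 (giving 472312).
Indices 231 through 344: 114 terms.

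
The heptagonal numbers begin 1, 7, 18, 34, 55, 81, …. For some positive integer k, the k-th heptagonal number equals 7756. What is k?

56

Set n(5n−3)/2 = 7756, giving 5n² − 3n − 15512 = 0.
The discriminant is 9 + 40·7756 = 310249, and √310249 = 557.
So n = (3 + 557) / 10 = 560/10 = 56.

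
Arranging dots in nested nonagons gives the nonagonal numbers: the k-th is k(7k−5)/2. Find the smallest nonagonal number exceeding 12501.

12871

Solve n(7n−5)/2 > 12501 for integer n.
The largest n with value ≤ 12501 is 60 (since 12450 ≤ 12501 < 12871), so the first above is n = 61, value 12871.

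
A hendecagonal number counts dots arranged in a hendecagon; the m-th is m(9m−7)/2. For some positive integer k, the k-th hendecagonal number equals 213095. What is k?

Set n(9n−7)/2 = 213095, giving 9n² − 7n − 426190 = 0.
The discriminant is 49 + 72·213095 = 15342889, and √15342889 = 3917.
So n = (7 + 3917) / 18 = 3924/18 = 218.

218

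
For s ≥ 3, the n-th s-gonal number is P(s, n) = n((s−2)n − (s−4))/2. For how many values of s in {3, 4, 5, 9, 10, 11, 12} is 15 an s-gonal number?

1

s = 3: P(3, 5) = 15. ✓
s = 4: P(4, 3) = 9 and P(4, 4) = 16; 15 is not s-gonal.
s = 5: P(5, 3) = 12 and P(5, 4) = 22; 15 is not s-gonal.
s = 9: P(9, 2) = 9 and P(9, 3) = 24; 15 is not s-gonal.
s = 10: P(10, 2) = 10 and P(10, 3) = 27; 15 is not s-gonal.
s = 11: P(11, 2) = 11 and P(11, 3) = 30; 15 is not s-gonal.
s = 12: P(12, 2) = 12 and P(12, 3) = 33; 15 is not s-gonal.
Hits: s ∈ {3} → 1.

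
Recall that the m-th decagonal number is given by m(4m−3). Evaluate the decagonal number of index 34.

The 34th decagonal number is n(4n−3) with n = 34.
34·(4·34 − 3) = 34·133 = 4522.

4522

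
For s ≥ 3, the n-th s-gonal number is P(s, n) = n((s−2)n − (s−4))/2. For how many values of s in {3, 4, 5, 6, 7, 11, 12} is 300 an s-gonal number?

1

s = 3: P(3, 24) = 300. ✓
s = 4: P(4, 17) = 289 and P(4, 18) = 324; 300 is not s-gonal.
s = 5: P(5, 14) = 287 and P(5, 15) = 330; 300 is not s-gonal.
s = 6: P(6, 12) = 276 and P(6, 13) = 325; 300 is not s-gonal.
s = 7: P(7, 11) = 286 and P(7, 12) = 342; 300 is not s-gonal.
s = 11: P(11, 8) = 260 and P(11, 9) = 333; 300 is not s-gonal.
s = 12: P(12, 8) = 288 and P(12, 9) = 369; 300 is not s-gonal.
Hits: s ∈ {3} → 1.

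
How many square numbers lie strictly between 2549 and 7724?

The n-th square number is n².
Smallest index with value > 2549: n = 51 (giving 2601).
Largest index with value < 7724: n = 87 (giving 7569).
Indices 51 through 87: 37 terms.

37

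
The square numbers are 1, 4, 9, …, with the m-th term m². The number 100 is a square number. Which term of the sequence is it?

We need n² = 100, so n = √100 = 10.

10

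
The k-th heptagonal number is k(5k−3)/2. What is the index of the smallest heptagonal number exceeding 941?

20

Solve n(5n−3)/2 > 941 for integer n.
The largest n with value ≤ 941 is 19 (since 874 ≤ 941 < 970), so the first above is n = 20, value 970.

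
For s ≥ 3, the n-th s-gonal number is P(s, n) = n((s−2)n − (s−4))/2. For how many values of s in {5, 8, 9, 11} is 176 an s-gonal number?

s = 5: P(5, 11) = 176. ✓
s = 8: P(8, 8) = 176. ✓
s = 9: P(9, 7) = 154 and P(9, 8) = 204; 176 is not s-gonal.
s = 11: P(11, 6) = 141 and P(11, 7) = 196; 176 is not s-gonal.
Hits: s ∈ {5, 8} → 2.

2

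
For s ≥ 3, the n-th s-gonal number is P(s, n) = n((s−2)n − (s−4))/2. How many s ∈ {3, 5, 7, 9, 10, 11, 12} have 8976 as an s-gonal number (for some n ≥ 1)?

s = 3: P(3, 133) = 8911 and P(3, 134) = 9045; 8976 is not s-gonal.
s = 5: P(5, 77) = 8855 and P(5, 78) = 9087; 8976 is not s-gonal.
s = 7: P(7, 60) = 8910 and P(7, 61) = 9211; 8976 is not s-gonal.
s = 9: P(9, 51) = 8976. ✓
s = 10: P(10, 47) = 8695 and P(10, 48) = 9072; 8976 is not s-gonal.
s = 11: P(11, 45) = 8955 and P(11, 46) = 9361; 8976 is not s-gonal.
s = 12: P(12, 42) = 8652 and P(12, 43) = 9073; 8976 is not s-gonal.
Hits: s ∈ {9} → 1.

1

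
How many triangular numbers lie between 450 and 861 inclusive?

The n-th triangular number is n(n+1)/2.
Smallest index with value ≥ 450: n = 30 (giving 465).
Largest index with value ≤ 861: n = 41 (giving 861).
Indices 30 through 41: 12 terms.

12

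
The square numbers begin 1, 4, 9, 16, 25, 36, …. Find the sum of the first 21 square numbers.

Σ_{i=1}^{21} i² = 21·22·43/6 = 3311.

3311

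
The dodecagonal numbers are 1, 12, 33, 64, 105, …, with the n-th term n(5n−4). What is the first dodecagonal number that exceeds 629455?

632256

Solve n(5n−4) > 629455 for integer n.
The largest n with value ≤ 629455 is 355 (since 628705 ≤ 629455 < 632256), so the first above is n = 356, value 632256.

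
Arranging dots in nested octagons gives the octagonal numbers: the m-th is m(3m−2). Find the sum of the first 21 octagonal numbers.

Σ i(3i−2) = 3Σi² − 2Σi over i = 1..21.
Σi = 231 and Σi² = 3311.
3·3311 − 2·231 = 9471.

9471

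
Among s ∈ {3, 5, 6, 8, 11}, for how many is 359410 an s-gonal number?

s = 3: P(3, 847) = 359128 and P(3, 848) = 359976; 359410 is not s-gonal.
s = 5: P(5, 489) = 358437 and P(5, 490) = 359905; 359410 is not s-gonal.
s = 6: P(6, 424) = 359128 and P(6, 425) = 360825; 359410 is not s-gonal.
s = 8: P(8, 346) = 358456 and P(8, 347) = 360533; 359410 is not s-gonal.
s = 11: P(11, 283) = 359410. ✓
Hits: s ∈ {11} → 1.

1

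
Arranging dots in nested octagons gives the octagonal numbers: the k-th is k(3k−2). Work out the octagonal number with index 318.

The 318th octagonal number is n(3n−2) with n = 318.
318·(3·318 − 2) = 318·952 = 302736.

302736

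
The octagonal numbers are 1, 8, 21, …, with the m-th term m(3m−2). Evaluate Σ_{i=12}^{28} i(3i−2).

Σ i(3i−2) = 3Σi² − 2Σi over i = 12..28.
Σi = 406 − 66 = 340 and Σi² = 7714 − 506 = 7208.
3·7208 − 2·340 = 20944.

20944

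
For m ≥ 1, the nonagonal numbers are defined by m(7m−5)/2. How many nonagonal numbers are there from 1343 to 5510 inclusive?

21

The n-th nonagonal number is n(7n−5)/2.
Smallest index with value ≥ 1343: n = 20 (giving 1350).
Largest index with value ≤ 5510: n = 40 (giving 5500).
Indices 20 through 40: 21 terms.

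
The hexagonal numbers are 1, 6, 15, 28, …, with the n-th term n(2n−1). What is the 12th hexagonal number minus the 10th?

86

12·(2·12 − 1) = 276 and 10·(2·10 − 1) = 190.
Difference: 276 − 190 = 86.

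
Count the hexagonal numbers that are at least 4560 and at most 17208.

46

The n-th hexagonal number is n(2n−1).
Smallest index with value ≥ 4560: n = 48 (giving 4560).
Largest index with value ≤ 17208: n = 93 (giving 17205).
Indices 48 through 93: 46 terms.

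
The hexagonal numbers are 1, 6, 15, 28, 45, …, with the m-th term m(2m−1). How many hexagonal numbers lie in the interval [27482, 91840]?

97

The n-th hexagonal number is n(2n−1).
Smallest index with value ≥ 27482: n = 118 (giving 27730).
Largest index with value ≤ 91840: n = 214 (giving 91378).
Indices 118 through 214: 97 terms.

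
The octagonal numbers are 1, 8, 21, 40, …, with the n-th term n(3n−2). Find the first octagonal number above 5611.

Solve n(3n−2) > 5611 for integer n.
The largest n with value ≤ 5611 is 43 (since 5461 ≤ 5611 < 5720), so the first above is n = 44, value 5720.

5720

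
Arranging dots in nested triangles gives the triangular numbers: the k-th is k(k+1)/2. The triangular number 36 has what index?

8

Set n(n+1)/2 = 36, giving n² + n − 72 = 0.
The discriminant is 1 + 8·36 = 289, and √289 = 17.
So n = (-1 + 17) / 2 = 16/2 = 8.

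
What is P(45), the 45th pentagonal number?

The 45th pentagonal number is n(3n−1)/2 with n = 45.
45·(3·45 − 1)/2 = 45·134/2 = 45·67 = 3015.

3015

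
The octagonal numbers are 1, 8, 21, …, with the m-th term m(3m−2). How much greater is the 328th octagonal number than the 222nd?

328·(3·328 − 2) = 322096 and 222·(3·222 − 2) = 147408.
Difference: 322096 − 147408 = 174688.

174688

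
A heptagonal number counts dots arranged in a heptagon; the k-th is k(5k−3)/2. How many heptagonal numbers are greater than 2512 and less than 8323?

The n-th heptagonal number is n(5n−3)/2.
Smallest index with value > 2512: n = 33 (giving 2673).
Largest index with value < 8323: n = 57 (giving 8037).
Indices 33 through 57: 25 terms.

25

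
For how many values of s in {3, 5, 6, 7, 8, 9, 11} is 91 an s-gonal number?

s = 3: P(3, 13) = 91. ✓
s = 5: P(5, 7) = 70 and P(5, 8) = 92; 91 is not s-gonal.
s = 6: P(6, 7) = 91. ✓
s = 7: P(7, 6) = 81 and P(7, 7) = 112; 91 is not s-gonal.
s = 8: P(8, 5) = 65 and P(8, 6) = 96; 91 is not s-gonal.
s = 9: P(9, 5) = 75 and P(9, 6) = 111; 91 is not s-gonal.
s = 11: P(11, 4) = 58 and P(11, 5) = 95; 91 is not s-gonal.
Hits: s ∈ {3, 6} → 2.

2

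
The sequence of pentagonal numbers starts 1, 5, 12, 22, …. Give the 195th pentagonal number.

The 195th pentagonal number is n(3n−1)/2 with n = 195.
195·(3·195 − 1)/2 = 195·584/2 = 195·292 = 56940.

56940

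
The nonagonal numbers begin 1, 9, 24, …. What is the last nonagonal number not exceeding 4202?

4200

Solve n(7n−5)/2 ≤ 4202 for integer n.
n = 35 gives 4200 ≤ 4202, while n = 36 gives 4446 > 4202; so the answer is 4200.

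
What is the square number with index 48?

2304

The 48th square number is n² with n = 48.
48² = 2304.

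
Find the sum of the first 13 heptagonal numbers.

Σ i(5i−3)/2 = (5Σi² − 3Σi) / 2 over i = 1..13.
Σi = 91 and Σi² = 819.
(5·819 − 3·91) / 2 = 3822/2 = 1911.

1911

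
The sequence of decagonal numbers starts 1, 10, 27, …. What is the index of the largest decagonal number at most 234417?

242

Solve n(4n−3) ≤ 234417 for integer n.
n = 242 gives 233530 ≤ 234417, while n = 243 gives 235467 > 234417; so the answer is index 242.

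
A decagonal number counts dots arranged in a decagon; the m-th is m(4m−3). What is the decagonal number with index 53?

53·(4·53 − 3) = 53·209 = 11077.

11077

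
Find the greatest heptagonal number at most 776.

Solve n(5n−3)/2 ≤ 776 for integer n.
n = 17 gives 697 ≤ 776, while n = 18 gives 783 > 776; so the answer is 697.

697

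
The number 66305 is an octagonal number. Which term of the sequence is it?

149

Set n(3n−2) = 66305, giving 3n² − 2n − 66305 = 0.
The discriminant is 4 + 12·66305 = 795664, and √795664 = 892.
So n = (2 + 892) / 6 = 894/6 = 149.
Check: 149·(3·149 − 2) = 66305. ✓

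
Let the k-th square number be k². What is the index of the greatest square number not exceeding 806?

Solve n² ≤ 806 for integer n.
n = 28 gives 784 ≤ 806, while n = 29 gives 841 > 806; so the answer is index 28.

28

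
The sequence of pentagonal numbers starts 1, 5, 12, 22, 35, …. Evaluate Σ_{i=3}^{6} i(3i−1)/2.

Σ i(3i−1)/2 = (3Σi² − Σi) / 2 over i = 3..6.
Σi = 21 − 3 = 18 and Σi² = 91 − 5 = 86.
(3·86 − 1·18) / 2 = 240/2 = 120.

120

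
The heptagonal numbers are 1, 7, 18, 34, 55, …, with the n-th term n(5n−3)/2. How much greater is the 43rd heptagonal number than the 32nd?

2046

43·(5·43 − 3)/2 = 4558 and 32·(5·32 − 3)/2 = 2512.
Difference: 4558 − 2512 = 2046.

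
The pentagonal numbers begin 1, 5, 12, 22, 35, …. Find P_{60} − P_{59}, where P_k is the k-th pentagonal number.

178

Consecutive pentagonal numbers differ by 3n − 2: here 3·60 − 2 = 178.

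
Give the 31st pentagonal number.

31·(3·31 − 1)/2 = 31·92/2 = 31·46 = 1426.

1426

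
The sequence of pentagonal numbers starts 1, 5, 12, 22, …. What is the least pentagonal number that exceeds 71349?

71832

Solve n(3n−1)/2 > 71349 for integer n.
The largest n with value ≤ 71349 is 218 (since 71177 ≤ 71349 < 71832), so the first above is n = 219, value 71832.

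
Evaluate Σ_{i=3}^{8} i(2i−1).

Σ i(2i−1) = 2Σi² − Σi over i = 3..8.
Σi = 36 − 3 = 33 and Σi² = 204 − 5 = 199.
2·199 − 1·33 = 365.

365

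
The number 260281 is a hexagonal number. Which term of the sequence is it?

361

Set n(2n−1) = 260281, giving 2n² − n − 260281 = 0.
So n = (1 + 1443) / 4 = 1444/4 = 361.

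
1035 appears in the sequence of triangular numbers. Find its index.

45

Set n(n+1)/2 = 1035, giving n² + n − 2070 = 0.
The discriminant is 1 + 8·1035 = 8281, and √8281 = 91.
So n = (-1 + 91) / 2 = 90/2 = 45.
Check: 45·46/2 = 1035. ✓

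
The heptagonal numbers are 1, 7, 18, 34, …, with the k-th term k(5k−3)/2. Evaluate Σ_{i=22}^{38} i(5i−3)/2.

38505

Σ i(5i−3)/2 = (5Σi² − 3Σi) / 2 over i = 22..38.
Σi = 741 − 231 = 510 and Σi² = 19019 − 3311 = 15708.
(5·15708 − 3·510) / 2 = 77010/2 = 38505.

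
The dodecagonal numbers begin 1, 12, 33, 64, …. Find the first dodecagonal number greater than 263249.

Solve n(5n−4) > 263249 for integer n.
The largest n with value ≤ 263249 is 229 (since 261289 ≤ 263249 < 263580), so the first above is n = 230, value 263580.

263580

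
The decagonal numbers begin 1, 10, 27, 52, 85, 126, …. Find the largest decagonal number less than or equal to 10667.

Solve n(4n−3) ≤ 10667 for integer n.
n = 52 gives 10660 ≤ 10667, while n = 53 gives 11077 > 10667; so the answer is 10660.

10660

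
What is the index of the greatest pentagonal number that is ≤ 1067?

Solve n(3n−1)/2 ≤ 1067 for integer n.
n = 26 gives 1001 ≤ 1067, while n = 27 gives 1080 > 1067; so the answer is index 26.

26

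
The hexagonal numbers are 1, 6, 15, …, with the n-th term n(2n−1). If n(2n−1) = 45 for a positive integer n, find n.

Set n(2n−1) = 45, giving 2n² − n − 45 = 0.
The discriminant is 1 + 8·45 = 361, and √361 = 19.
So n = (1 + 19) / 4 = 20/4 = 5.

5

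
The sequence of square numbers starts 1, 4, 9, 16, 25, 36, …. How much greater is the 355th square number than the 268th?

355² = 126025 and 268² = 71824.
Difference: 126025 − 71824 = 54201.

54201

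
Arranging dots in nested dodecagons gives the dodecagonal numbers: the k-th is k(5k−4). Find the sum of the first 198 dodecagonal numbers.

Σ i(5i−4) = 5Σi² − 4Σi over i = 1..198.
Σi = 19701 and Σi² = 2607099.
5·2607099 − 4·19701 = 12956691.

12956691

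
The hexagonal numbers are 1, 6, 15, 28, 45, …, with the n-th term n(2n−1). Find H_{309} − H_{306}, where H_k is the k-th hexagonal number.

3687

309·(2·309 − 1) = 190653 and 306·(2·306 − 1) = 186966.
Difference: 190653 − 186966 = 3687.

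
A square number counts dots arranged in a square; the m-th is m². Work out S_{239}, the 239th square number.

239² = 57121.

57121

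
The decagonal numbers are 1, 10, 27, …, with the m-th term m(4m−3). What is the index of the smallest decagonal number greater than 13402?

Solve n(4n−3) > 13402 for integer n.
The largest n with value ≤ 13402 is 58 (since 13282 ≤ 13402 < 13747), so the first above is n = 59, value 13747.

59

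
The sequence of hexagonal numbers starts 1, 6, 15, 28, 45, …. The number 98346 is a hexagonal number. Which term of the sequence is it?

222

Set n(2n−1) = 98346, giving 2n² − n − 98346 = 0.
The discriminant is 1 + 8·98346 = 786769, and √786769 = 887.
So n = (1 + 887) / 4 = 888/4 = 222.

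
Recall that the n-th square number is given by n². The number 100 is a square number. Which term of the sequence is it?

10

We need n² = 100, so n = √100 = 10.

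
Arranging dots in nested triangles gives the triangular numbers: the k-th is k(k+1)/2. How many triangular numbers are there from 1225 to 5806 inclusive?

59

The n-th triangular number is n(n+1)/2.
Smallest index with value ≥ 1225: n = 49 (giving 1225).
Largest index with value ≤ 5806: n = 107 (giving 5778).
Indices 49 through 107: 59 terms.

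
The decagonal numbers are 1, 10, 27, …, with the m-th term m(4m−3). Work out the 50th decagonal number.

The 50th decagonal number is n(4n−3) with n = 50.
50·(4·50 − 3) = 50·197 = 9850.

9850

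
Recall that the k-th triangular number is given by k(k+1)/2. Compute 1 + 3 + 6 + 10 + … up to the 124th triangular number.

325500

Σ i(i+1)/2 = (Σi² + Σi) / 2 over i = 1..124.
Σi = 7750 and Σi² = 643250.
(1·643250 + 1·7750) / 2 = 651000/2 = 325500.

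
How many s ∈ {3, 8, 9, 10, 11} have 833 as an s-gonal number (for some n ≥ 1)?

s = 3: P(3, 40) = 820 and P(3, 41) = 861; 833 is not s-gonal.
s = 8: P(8, 17) = 833. ✓
s = 9: P(9, 15) = 750 and P(9, 16) = 856; 833 is not s-gonal.
s = 10: P(10, 14) = 742 and P(10, 15) = 855; 833 is not s-gonal.
s = 11: P(11, 14) = 833. ✓
Hits: s ∈ {8, 11} → 2.

2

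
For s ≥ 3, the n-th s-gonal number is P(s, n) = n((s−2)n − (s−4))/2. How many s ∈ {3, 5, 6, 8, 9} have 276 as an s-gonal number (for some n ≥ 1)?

2

s = 3: P(3, 23) = 276. ✓
s = 5: P(5, 13) = 247 and P(5, 14) = 287; 276 is not s-gonal.
s = 6: P(6, 12) = 276. ✓
s = 8: P(8, 9) = 225 and P(8, 10) = 280; 276 is not s-gonal.
s = 9: P(9, 9) = 261 and P(9, 10) = 325; 276 is not s-gonal.
Hits: s ∈ {3, 6} → 2.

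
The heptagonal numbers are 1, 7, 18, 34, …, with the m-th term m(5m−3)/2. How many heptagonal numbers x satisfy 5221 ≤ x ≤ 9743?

17

The n-th heptagonal number is n(5n−3)/2.
Smallest index with value ≥ 5221: n = 46 (giving 5221).
Largest index with value ≤ 9743: n = 62 (giving 9517).
Indices 46 through 62: 17 terms.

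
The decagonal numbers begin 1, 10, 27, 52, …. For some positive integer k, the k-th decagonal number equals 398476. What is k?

Set n(4n−3) = 398476, giving 4n² − 3n − 398476 = 0.
The discriminant is 9 + 16·398476 = 6375625, and √6375625 = 2525.
So n = (3 + 2525) / 8 = 2528/8 = 316.
Check: 316·(4·316 − 3) = 398476. ✓

316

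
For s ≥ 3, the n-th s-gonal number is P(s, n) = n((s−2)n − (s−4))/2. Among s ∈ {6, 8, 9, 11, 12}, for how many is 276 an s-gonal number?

s = 6: P(6, 12) = 276. ✓
s = 8: P(8, 9) = 225 and P(8, 10) = 280; 276 is not s-gonal.
s = 9: P(9, 9) = 261 and P(9, 10) = 325; 276 is not s-gonal.
s = 11: P(11, 8) = 260 and P(11, 9) = 333; 276 is not s-gonal.
s = 12: P(12, 7) = 217 and P(12, 8) = 288; 276 is not s-gonal.
Hits: s ∈ {6} → 1.

1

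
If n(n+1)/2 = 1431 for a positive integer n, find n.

53

Set n(n+1)/2 = 1431, giving n² + n − 2862 = 0.
The discriminant is 1 + 8·1431 = 11449, and √11449 = 107.
So n = (-1 + 107) / 2 = 106/2 = 53.
Check: 53·54/2 = 1431. ✓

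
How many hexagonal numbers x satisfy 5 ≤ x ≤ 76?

5

The n-th hexagonal number is n(2n−1).
Smallest index with value ≥ 5: n = 2 (giving 6).
Largest index with value ≤ 76: n = 6 (giving 66).
Indices 2 through 6: 5 terms.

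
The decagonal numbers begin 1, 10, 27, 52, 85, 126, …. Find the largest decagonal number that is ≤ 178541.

177451

Solve n(4n−3) ≤ 178541 for integer n.
n = 211 gives 177451 ≤ 178541, while n = 212 gives 179140 > 178541; so the answer is 177451.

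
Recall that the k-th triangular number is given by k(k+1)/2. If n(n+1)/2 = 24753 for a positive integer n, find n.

222

Set n(n+1)/2 = 24753, giving n² + n − 49506 = 0.
So n = (-1 + 445) / 2 = 444/2 = 222.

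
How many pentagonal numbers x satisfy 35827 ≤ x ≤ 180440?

The n-th pentagonal number is n(3n−1)/2.
Smallest index with value ≥ 35827: n = 155 (giving 35960).
Largest index with value ≤ 180440: n = 347 (giving 180440).
Indices 155 through 347: 193 terms.

193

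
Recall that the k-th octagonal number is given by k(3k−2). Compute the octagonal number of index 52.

The 52nd octagonal number is n(3n−2) with n = 52.
52·(3·52 − 2) = 52·154 = 8008.

8008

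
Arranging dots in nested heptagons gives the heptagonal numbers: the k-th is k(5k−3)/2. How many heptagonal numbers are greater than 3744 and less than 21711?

54

The n-th heptagonal number is n(5n−3)/2.
Smallest index with value > 3744: n = 40 (giving 3940).
Largest index with value < 21711: n = 93 (giving 21483).
Indices 40 through 93: 54 terms.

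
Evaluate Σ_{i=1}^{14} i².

1015

Σ_{i=1}^{14} i² = 14·15·29/6 = 1015.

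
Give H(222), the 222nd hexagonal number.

222·(2·222 − 1) = 222·443 = 98346.

98346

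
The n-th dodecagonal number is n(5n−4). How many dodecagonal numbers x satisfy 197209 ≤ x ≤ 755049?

191

The n-th dodecagonal number is n(5n−4).
Smallest index with value ≥ 197209: n = 199 (giving 197209).
Largest index with value ≤ 755049: n = 389 (giving 755049).
Indices 199 through 389: 191 terms.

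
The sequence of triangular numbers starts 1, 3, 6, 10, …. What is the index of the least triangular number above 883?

Solve n(n+1)/2 > 883 for integer n.
The largest n with value ≤ 883 is 41 (since 861 ≤ 883 < 903), so the first above is n = 42, value 903.

42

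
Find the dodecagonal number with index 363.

363·(5·363 − 4) = 363·1811 = 657393.

657393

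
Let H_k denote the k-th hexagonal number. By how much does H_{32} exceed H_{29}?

32·(2·32 − 1) = 2016 and 29·(2·29 − 1) = 1653.
Difference: 2016 − 1653 = 363.

363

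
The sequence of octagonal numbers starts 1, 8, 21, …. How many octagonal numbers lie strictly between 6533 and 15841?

25

The n-th octagonal number is n(3n−2).
Smallest index with value > 6533: n = 48 (giving 6816).
Largest index with value < 15841: n = 72 (giving 15408).
Indices 48 through 72: 25 terms.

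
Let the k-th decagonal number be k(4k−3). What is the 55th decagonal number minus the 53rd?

55·(4·55 − 3) = 11935 and 53·(4·53 − 3) = 11077.
Difference: 11935 − 11077 = 858.

858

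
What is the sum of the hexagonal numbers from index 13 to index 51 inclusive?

Σ i(2i−1) = 2Σi² − Σi over i = 13..51.
Σi = 1326 − 78 = 1248 and Σi² = 45526 − 650 = 44876.
2·44876 − 1·1248 = 88504.

88504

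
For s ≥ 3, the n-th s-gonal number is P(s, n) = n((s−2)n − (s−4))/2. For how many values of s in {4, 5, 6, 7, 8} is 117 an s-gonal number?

s = 4: P(4, 10) = 100 and P(4, 11) = 121; 117 is not s-gonal.
s = 5: P(5, 9) = 117. ✓
s = 6: P(6, 7) = 91 and P(6, 8) = 120; 117 is not s-gonal.
s = 7: P(7, 7) = 112 and P(7, 8) = 148; 117 is not s-gonal.
s = 8: P(8, 6) = 96 and P(8, 7) = 133; 117 is not s-gonal.
Hits: s ∈ {5} → 1.

1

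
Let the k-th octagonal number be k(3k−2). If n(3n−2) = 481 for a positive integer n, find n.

13

Set n(3n−2) = 481, giving 3n² − 2n − 481 = 0.
The discriminant is 4 + 12·481 = 5776, and √5776 = 76.
So n = (2 + 76) / 6 = 78/6 = 13.
Check: 13·(3·13 − 2) = 481. ✓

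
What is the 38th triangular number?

741

38·39/2 = 1482/2 = 741.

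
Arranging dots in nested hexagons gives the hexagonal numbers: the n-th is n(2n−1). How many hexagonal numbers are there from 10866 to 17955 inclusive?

The n-th hexagonal number is n(2n−1).
Smallest index with value ≥ 10866: n = 74 (giving 10878).
Largest index with value ≤ 17955: n = 95 (giving 17955).
Indices 74 through 95: 22 terms.

22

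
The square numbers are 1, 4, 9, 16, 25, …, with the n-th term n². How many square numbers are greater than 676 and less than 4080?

37

The n-th square number is n².
Smallest index with value > 676: n = 27 (giving 729).
Largest index with value < 4080: n = 63 (giving 3969).
Indices 27 through 63: 37 terms.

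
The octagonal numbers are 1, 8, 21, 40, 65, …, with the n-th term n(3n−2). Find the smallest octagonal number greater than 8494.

8640

Solve n(3n−2) > 8494 for integer n.
The largest n with value ≤ 8494 is 53 (since 8321 ≤ 8494 < 8640), so the first above is n = 54, value 8640.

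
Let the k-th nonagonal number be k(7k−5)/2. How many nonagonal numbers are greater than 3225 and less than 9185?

The n-th nonagonal number is n(7n−5)/2.
Smallest index with value > 3225: n = 31 (giving 3286).
Largest index with value < 9185: n = 51 (giving 8976).
Indices 31 through 51: 21 terms.

21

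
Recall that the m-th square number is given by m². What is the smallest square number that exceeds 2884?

Solve n² > 2884 for integer n.
The largest n with value ≤ 2884 is 53 (since 2809 ≤ 2884 < 2916), so the first above is n = 54, value 2916.

2916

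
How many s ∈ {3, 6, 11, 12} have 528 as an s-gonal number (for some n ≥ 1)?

1

s = 3: P(3, 32) = 528. ✓
s = 6: P(6, 16) = 496 and P(6, 17) = 561; 528 is not s-gonal.
s = 11: P(11, 11) = 506 and P(11, 12) = 606; 528 is not s-gonal.
s = 12: P(12, 10) = 460 and P(12, 11) = 561; 528 is not s-gonal.
Hits: s ∈ {3} → 1.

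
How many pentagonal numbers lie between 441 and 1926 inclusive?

The n-th pentagonal number is n(3n−1)/2.
Smallest index with value ≥ 441: n = 18 (giving 477).
Largest index with value ≤ 1926: n = 36 (giving 1926).
Indices 18 through 36: 19 terms.

19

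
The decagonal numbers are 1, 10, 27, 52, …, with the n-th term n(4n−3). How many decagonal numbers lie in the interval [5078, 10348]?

15

The n-th decagonal number is n(4n−3).
Smallest index with value ≥ 5078: n = 37 (giving 5365).
Largest index with value ≤ 10348: n = 51 (giving 10251).
Indices 37 through 51: 15 terms.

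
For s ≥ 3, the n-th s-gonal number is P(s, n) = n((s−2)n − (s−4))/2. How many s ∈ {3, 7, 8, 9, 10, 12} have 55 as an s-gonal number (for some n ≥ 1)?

2

s = 3: P(3, 10) = 55. ✓
s = 7: P(7, 5) = 55. ✓
s = 8: P(8, 4) = 40 and P(8, 5) = 65; 55 is not s-gonal.
s = 9: P(9, 4) = 46 and P(9, 5) = 75; 55 is not s-gonal.
s = 10: P(10, 4) = 52 and P(10, 5) = 85; 55 is not s-gonal.
s = 12: P(12, 3) = 33 and P(12, 4) = 64; 55 is not s-gonal.
Hits: s ∈ {3, 7} → 2.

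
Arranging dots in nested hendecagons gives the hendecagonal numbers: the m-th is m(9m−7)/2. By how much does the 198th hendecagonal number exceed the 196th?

3539

198·(9·198 − 7)/2 = 175725 and 196·(9·196 − 7)/2 = 172186.
Difference: 175725 − 172186 = 3539.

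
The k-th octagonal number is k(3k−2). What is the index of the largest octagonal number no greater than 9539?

56

Solve n(3n−2) ≤ 9539 for integer n.
n = 56 gives 9296 ≤ 9539, while n = 57 gives 9633 > 9539; so the answer is index 56.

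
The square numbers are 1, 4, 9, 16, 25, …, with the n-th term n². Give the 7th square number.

7² = 49.

49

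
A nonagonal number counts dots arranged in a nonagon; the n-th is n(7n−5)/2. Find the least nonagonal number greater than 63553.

64396

Solve n(7n−5)/2 > 63553 for integer n.
The largest n with value ≤ 63553 is 135 (since 63450 ≤ 63553 < 64396), so the first above is n = 136, value 64396.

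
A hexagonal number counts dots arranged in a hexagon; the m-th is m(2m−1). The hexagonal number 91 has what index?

Set n(2n−1) = 91, giving 2n² − n − 91 = 0.
The discriminant is 1 + 8·91 = 729, and √729 = 27.
So n = (1 + 27) / 4 = 28/4 = 7.

7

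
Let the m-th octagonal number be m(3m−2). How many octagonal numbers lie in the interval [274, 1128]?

The n-th octagonal number is n(3n−2).
Smallest index with value ≥ 274: n = 10 (giving 280).
Largest index with value ≤ 1128: n = 19 (giving 1045).
Indices 10 through 19: 10 terms.

10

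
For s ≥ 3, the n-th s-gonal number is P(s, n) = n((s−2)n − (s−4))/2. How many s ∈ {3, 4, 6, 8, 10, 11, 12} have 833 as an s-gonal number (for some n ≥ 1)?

2

s = 3: P(3, 40) = 820 and P(3, 41) = 861; 833 is not s-gonal.
s = 4: P(4, 28) = 784 and P(4, 29) = 841; 833 is not s-gonal.
s = 6: P(6, 20) = 780 and P(6, 21) = 861; 833 is not s-gonal.
s = 8: P(8, 17) = 833. ✓
s = 10: P(10, 14) = 742 and P(10, 15) = 855; 833 is not s-gonal.
s = 11: P(11, 14) = 833. ✓
s = 12: P(12, 13) = 793 and P(12, 14) = 924; 833 is not s-gonal.
Hits: s ∈ {8, 11} → 2.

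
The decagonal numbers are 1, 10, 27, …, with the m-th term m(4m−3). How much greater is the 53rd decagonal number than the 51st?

826

53·(4·53 − 3) = 11077 and 51·(4·51 − 3) = 10251.
Difference: 11077 − 10251 = 826.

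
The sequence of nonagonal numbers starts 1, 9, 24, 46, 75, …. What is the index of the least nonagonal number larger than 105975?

175

Solve n(7n−5)/2 > 105975 for integer n.
The largest n with value ≤ 105975 is 174 (since 105531 ≤ 105975 < 106750), so the first above is n = 175, value 106750.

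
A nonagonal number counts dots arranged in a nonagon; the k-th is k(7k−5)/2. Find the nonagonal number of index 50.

8625

The 50th nonagonal number is n(7n−5)/2 with n = 50.
50·(7·50 − 5)/2 = 50·345/2 = 8625.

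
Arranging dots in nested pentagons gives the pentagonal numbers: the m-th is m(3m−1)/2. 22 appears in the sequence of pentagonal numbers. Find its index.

4

Set n(3n−1)/2 = 22, giving 3n² − n − 44 = 0.
The discriminant is 1 + 24·22 = 529, and √529 = 23.
So n = (1 + 23) / 6 = 24/6 = 4.
Check: 4·(3·4 − 1)/2 = 22. ✓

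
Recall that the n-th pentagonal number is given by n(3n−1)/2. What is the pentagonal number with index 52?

4030

The 52nd pentagonal number is n(3n−1)/2 with n = 52.
52·(3·52 − 1)/2 = 52·155/2 = 4030.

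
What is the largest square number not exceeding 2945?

2916

Solve n² ≤ 2945 for integer n.
n = 54 gives 2916 ≤ 2945, while n = 55 gives 3025 > 2945; so the answer is 2916.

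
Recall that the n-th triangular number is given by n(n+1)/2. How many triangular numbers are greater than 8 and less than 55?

6

The n-th triangular number is n(n+1)/2.
Smallest index with value > 8: n = 4 (giving 10).
Largest index with value < 55: n = 9 (giving 45).
Indices 4 through 9: 6 terms.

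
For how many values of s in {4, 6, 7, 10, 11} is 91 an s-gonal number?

s = 4: P(4, 9) = 81 and P(4, 10) = 100; 91 is not s-gonal.
s = 6: P(6, 7) = 91. ✓
s = 7: P(7, 6) = 81 and P(7, 7) = 112; 91 is not s-gonal.
s = 10: P(10, 5) = 85 and P(10, 6) = 126; 91 is not s-gonal.
s = 11: P(11, 4) = 58 and P(11, 5) = 95; 91 is not s-gonal.
Hits: s ∈ {6} → 1.

1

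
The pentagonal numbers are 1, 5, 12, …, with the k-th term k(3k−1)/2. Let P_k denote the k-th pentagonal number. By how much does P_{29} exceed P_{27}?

29·(3·29 − 1)/2 = 1247 and 27·(3·27 − 1)/2 = 1080.
Difference: 1247 − 1080 = 167.

167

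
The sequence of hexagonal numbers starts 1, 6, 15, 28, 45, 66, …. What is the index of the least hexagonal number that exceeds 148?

9

Solve n(2n−1) > 148 for integer n.
The largest n with value ≤ 148 is 8 (since 120 ≤ 148 < 153), so the first above is n = 9, value 153.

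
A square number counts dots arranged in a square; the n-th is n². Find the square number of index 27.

The 27th square number is n² with n = 27.
27² = 729.

729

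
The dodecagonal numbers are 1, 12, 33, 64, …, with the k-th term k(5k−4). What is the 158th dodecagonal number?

124188

The 158th dodecagonal number is n(5n−4) with n = 158.
158·(5·158 − 4) = 158·786 = 124188.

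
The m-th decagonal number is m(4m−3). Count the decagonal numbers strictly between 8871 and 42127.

The n-th decagonal number is n(4n−3).
Smallest index with value > 8871: n = 48 (giving 9072).
Largest index with value < 42127: n = 102 (giving 41310).
Indices 48 through 102: 55 terms.

55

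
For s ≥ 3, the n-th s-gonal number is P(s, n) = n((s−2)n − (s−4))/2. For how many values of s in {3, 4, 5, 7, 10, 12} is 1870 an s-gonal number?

s = 3: P(3, 60) = 1830 and P(3, 61) = 1891; 1870 is not s-gonal.
s = 4: P(4, 43) = 1849 and P(4, 44) = 1936; 1870 is not s-gonal.
s = 5: P(5, 35) = 1820 and P(5, 36) = 1926; 1870 is not s-gonal.
s = 7: P(7, 27) = 1782 and P(7, 28) = 1918; 1870 is not s-gonal.
s = 10: P(10, 22) = 1870. ✓
s = 12: P(12, 19) = 1729 and P(12, 20) = 1920; 1870 is not s-gonal.
Hits: s ∈ {10} → 1.

1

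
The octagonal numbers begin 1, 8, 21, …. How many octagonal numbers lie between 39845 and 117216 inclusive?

83

The n-th octagonal number is n(3n−2).
Smallest index with value ≥ 39845: n = 116 (giving 40136).
Largest index with value ≤ 117216: n = 198 (giving 117216).
Indices 116 through 198: 83 terms.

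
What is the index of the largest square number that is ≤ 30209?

Solve n² ≤ 30209 for integer n.
n = 173 gives 29929 ≤ 30209, while n = 174 gives 30276 > 30209; so the answer is index 173.

173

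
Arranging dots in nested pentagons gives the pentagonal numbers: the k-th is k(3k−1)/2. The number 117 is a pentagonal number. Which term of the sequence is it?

Set n(3n−1)/2 = 117, giving 3n² − n − 234 = 0.
The discriminant is 1 + 24·117 = 2809, and √2809 = 53.
So n = (1 + 53) / 6 = 54/6 = 9.

9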